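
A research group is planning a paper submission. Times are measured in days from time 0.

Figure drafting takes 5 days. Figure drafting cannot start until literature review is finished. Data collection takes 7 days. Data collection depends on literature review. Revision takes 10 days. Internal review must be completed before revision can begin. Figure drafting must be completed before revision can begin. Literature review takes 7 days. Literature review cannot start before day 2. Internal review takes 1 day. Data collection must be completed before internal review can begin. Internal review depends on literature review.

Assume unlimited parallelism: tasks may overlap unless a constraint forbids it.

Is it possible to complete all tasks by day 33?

Yes

After its own release at day 2, literature review can start at day 2 and finishes at day 9.
Figure drafting waits on literature review (finishes day 9), so it starts at day 9 and finishes at 9 + 5 = day 14.
Data collection waits on literature review (finishes day 9), so it starts at day 9 and finishes at 9 + 7 = day 16.
Internal review cannot start until data collection (finishes day 16); literature review (finishes day 9). The controlling bound is day 16, so internal review finishes at 16 + 1 = day 17.
Revision needs all of internal review (finishes day 17); figure drafting (finishes day 14). That puts its earliest start at day 17; it finishes at 17 + 10 = day 27.
Every task is finished by day 27, which is no later than the deadline of 33, so the schedule is feasible.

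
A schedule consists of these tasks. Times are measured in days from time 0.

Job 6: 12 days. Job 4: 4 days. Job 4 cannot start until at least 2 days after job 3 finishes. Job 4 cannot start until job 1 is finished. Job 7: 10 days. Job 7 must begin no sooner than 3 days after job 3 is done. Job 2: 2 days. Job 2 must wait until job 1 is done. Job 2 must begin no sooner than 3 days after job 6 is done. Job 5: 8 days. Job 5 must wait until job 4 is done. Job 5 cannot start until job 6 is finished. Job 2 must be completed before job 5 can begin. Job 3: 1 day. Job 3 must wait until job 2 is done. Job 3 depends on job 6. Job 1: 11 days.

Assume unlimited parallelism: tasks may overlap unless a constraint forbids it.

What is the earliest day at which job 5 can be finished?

32

Job 6 can start immediately at day 0; it finishes at day 12.
Job 1 can start immediately at day 0; it finishes at day 11.
Job 2 cannot start until job 1 (finishes day 11); job 6 (finishes day 12, plus 3-day gap → day 15). The controlling bound is day 15, so job 2 finishes at 15 + 2 = day 17.
Job 3 needs all of job 2 (finishes day 17); job 6 (finishes day 12). That puts its earliest start at day 17; it finishes at 17 + 1 = day 18.
Job 4 has to wait for job 3 (finishes day 18, plus 2-day gap → day 20); job 1 (finishes day 11). The latest of these is day 20, so job 4 runs day 20 to 20 + 4 = day 24.
For job 5: job 4 (finishes day 24); job 6 (finishes day 12); job 2 (finishes day 17). Taking the maximum gives a start of day 24, and it finishes at 24 + 8 = day 32.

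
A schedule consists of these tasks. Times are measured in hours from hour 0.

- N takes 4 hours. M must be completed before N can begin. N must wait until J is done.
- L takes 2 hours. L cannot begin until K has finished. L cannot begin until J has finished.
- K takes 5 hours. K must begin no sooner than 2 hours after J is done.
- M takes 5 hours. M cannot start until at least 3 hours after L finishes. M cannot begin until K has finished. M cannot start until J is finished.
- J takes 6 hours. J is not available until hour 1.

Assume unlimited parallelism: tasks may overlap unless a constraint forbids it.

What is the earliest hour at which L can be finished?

16

J cannot begin until its own release at hour 1. It runs from hour 1 to 1 + 6 = hour 7.
K waits on J (finishes hour 7, plus 2-hour gap → hour 9), so it starts at hour 9 and finishes at 9 + 5 = hour 14.
L has to wait for K (finishes hour 14); J (finishes hour 7). The latest of these is hour 14, so L runs hour 14 to 14 + 2 = hour 16.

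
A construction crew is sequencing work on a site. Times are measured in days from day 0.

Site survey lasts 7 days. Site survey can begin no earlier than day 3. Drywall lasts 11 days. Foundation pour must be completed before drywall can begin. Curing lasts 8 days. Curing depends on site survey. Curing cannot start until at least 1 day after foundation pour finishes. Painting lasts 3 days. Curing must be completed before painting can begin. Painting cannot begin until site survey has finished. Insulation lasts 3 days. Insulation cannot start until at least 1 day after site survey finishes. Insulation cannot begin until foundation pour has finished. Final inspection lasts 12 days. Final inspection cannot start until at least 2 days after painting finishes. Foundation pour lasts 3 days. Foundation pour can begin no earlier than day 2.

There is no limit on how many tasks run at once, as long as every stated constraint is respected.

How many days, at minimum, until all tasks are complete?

35

Foundation pour cannot begin until its own release at day 2. It runs from day 2 to 2 + 3 = day 5.
Drywall cannot begin until foundation pour (finishes day 5). It runs from day 5 to 5 + 11 = day 16.
Site survey waits on its own release at day 3, so it starts at day 3 and finishes at 3 + 7 = day 10.
Insulation needs all of site survey (finishes day 10, plus 1-day gap → day 11); foundation pour (finishes day 5). That puts its earliest start at day 11; it finishes at 11 + 3 = day 14.
For curing: site survey (finishes day 10); foundation pour (finishes day 5, plus 1-day gap → day 6). Taking the maximum gives a start of day 10, and it finishes at 10 + 8 = day 18.
For painting: curing (finishes day 18); site survey (finishes day 10). Taking the maximum gives a start of day 18, and it finishes at 18 + 3 = day 21.
After painting (finishes day 21, plus 2-day gap → day 23), final inspection can start at day 23 and finishes at day 35.
All tasks are finished once the last one completes. Finish times: Site survey at 10, Foundation pour at 5, Curing at 18, Insulation at 14, Drywall at 16, Painting at 21, Final inspection at 35. The latest is day 35.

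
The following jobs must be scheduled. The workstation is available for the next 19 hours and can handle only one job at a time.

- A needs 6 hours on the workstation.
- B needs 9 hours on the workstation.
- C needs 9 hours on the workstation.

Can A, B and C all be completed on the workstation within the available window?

Running back to back, the jobs need 6 + 9 + 9 = 24 hours on the workstation.
Since 24 > 19, they cannot all fit.

No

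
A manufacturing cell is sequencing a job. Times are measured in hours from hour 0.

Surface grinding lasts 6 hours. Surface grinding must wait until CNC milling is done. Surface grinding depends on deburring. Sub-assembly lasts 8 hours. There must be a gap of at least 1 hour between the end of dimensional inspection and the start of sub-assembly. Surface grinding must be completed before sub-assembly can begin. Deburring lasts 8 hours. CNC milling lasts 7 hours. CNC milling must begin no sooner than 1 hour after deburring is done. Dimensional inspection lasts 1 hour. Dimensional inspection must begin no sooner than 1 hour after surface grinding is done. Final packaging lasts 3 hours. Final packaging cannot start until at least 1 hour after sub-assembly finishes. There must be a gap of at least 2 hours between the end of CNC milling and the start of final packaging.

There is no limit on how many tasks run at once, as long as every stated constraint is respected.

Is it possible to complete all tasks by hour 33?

No

Nothing blocks deburring, so it runs from hour 0 to hour 8.
CNC milling waits on deburring (finishes hour 8, plus 1-hour gap → hour 9), so it starts at hour 9 and finishes at 9 + 7 = hour 16.
Surface grinding cannot start until CNC milling (finishes hour 16); deburring (finishes hour 8). The controlling bound is hour 16, so surface grinding finishes at 16 + 6 = hour 22.
After surface grinding (finishes hour 22, plus 1-hour gap → hour 23), dimensional inspection can start at hour 23 and finishes at hour 24.
Sub-assembly has to wait for dimensional inspection (finishes hour 24, plus 1-hour gap → hour 25); surface grinding (finishes hour 22). The latest of these is hour 25, so sub-assembly runs hour 25 to 25 + 8 = hour 33.
For final packaging: sub-assembly (finishes hour 33, plus 1-hour gap → hour 34); CNC milling (finishes hour 16, plus 2-hour gap → hour 18). Taking the maximum gives a start of hour 34, and it finishes at 34 + 3 = hour 37.
The earliest everything can be done is hour 37, which is after the deadline of 33, so it is not possible.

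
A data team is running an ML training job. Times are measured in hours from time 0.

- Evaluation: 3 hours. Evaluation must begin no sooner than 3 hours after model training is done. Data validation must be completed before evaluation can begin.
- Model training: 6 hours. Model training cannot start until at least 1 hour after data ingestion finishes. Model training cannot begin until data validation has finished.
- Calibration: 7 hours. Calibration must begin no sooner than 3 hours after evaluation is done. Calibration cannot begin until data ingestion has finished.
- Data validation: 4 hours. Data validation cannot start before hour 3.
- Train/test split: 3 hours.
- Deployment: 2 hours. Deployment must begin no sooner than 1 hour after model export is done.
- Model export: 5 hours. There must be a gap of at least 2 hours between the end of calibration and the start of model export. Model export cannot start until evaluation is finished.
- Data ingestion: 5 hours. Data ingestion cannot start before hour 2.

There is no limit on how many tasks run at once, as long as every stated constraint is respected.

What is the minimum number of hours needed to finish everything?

40

Train/test split can start immediately at hour 0; it finishes at hour 3.
After its own release at hour 3, data validation can start at hour 3 and finishes at hour 7.
Data ingestion cannot begin until its own release at hour 2. It runs from hour 2 to 2 + 5 = hour 7.
Model training has to wait for data ingestion (finishes hour 7, plus 1-hour gap → hour 8); data validation (finishes hour 7). The latest of these is hour 8, so model training runs hour 8 to 8 + 6 = hour 14.
For evaluation: model training (finishes hour 14, plus 3-hour gap → hour 17); data validation (finishes hour 7). Taking the maximum gives a start of hour 17, and it finishes at 17 + 3 = hour 20.
Calibration needs all of evaluation (finishes hour 20, plus 3-hour gap → hour 23); data ingestion (finishes hour 7). That puts its earliest start at hour 23; it finishes at 23 + 7 = hour 30.
Model export needs all of calibration (finishes hour 30, plus 2-hour gap → hour 32); evaluation (finishes hour 20). That puts its earliest start at hour 32; it finishes at 32 + 5 = hour 37.
After model export (finishes hour 37, plus 1-hour gap → hour 38), deployment can start at hour 38 and finishes at hour 40.
All tasks are finished once the last one completes. Finish times: Data ingestion at 7, Data validation at 7, Train/test split at 3, Model training at 14, Evaluation at 20, Calibration at 30, Model export at 37, Deployment at 40. The latest is hour 40.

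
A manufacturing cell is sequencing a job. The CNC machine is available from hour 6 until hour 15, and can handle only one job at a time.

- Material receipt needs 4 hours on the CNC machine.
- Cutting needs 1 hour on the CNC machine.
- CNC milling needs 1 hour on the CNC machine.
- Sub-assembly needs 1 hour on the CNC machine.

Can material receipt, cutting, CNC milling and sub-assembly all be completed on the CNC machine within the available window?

The CNC machine window is 15 − 6 = 9 hours.
Running back to back, the jobs need 4 + 1 + 1 + 1 = 7 hours on the CNC machine.
Since 7 ≤ 9, they fit within the window.

Yes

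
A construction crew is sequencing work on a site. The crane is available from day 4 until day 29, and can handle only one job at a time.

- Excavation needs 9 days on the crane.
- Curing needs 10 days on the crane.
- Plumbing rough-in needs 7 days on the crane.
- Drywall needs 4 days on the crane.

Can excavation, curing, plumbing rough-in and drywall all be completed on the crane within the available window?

No

The crane window is 29 − 4 = 25 days.
Running back to back, the jobs need 9 + 10 + 7 + 4 = 30 days on the crane.
Since 30 > 25, they cannot all fit.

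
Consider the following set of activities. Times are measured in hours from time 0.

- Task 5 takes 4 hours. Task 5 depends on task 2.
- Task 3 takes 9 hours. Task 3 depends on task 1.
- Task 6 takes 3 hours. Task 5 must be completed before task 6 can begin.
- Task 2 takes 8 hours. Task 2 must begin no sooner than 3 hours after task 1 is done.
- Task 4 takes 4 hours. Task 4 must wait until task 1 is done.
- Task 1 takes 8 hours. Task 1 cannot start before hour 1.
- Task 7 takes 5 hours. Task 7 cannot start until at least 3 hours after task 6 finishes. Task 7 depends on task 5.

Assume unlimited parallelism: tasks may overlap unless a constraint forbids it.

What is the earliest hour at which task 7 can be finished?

Task 1 waits on its own release at hour 1, so it starts at hour 1 and finishes at 1 + 8 = hour 9.
After task 1 (finishes hour 9, plus 3-hour gap → hour 12), task 2 can start at hour 12 and finishes at hour 20.
Task 5 cannot begin until task 2 (finishes hour 20). It runs from hour 20 to 20 + 4 = hour 24.
After task 5 (finishes hour 24), task 6 can start at hour 24 and finishes at hour 27.
For task 7: task 6 (finishes hour 27, plus 3-hour gap → hour 30); task 5 (finishes hour 24). Taking the maximum gives a start of hour 30, and it finishes at 30 + 5 = hour 35.

35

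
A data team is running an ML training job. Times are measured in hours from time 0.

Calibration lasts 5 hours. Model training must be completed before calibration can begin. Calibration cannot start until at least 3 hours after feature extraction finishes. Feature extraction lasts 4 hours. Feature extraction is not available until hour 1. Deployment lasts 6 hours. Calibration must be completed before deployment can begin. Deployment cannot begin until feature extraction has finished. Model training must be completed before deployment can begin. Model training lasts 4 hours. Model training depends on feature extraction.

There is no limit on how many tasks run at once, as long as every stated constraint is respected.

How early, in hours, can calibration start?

9

Feature extraction waits on its own release at hour 1, so it starts at hour 1 and finishes at 1 + 4 = hour 5.
Model training cannot begin until feature extraction (finishes hour 5). It runs from hour 5 to 5 + 4 = hour 9.
Calibration waits on model training (finishes hour 9); feature extraction (finishes hour 5, plus 3-hour gap → hour 8). The latest of these is hour 9, which is the earliest calibration can start.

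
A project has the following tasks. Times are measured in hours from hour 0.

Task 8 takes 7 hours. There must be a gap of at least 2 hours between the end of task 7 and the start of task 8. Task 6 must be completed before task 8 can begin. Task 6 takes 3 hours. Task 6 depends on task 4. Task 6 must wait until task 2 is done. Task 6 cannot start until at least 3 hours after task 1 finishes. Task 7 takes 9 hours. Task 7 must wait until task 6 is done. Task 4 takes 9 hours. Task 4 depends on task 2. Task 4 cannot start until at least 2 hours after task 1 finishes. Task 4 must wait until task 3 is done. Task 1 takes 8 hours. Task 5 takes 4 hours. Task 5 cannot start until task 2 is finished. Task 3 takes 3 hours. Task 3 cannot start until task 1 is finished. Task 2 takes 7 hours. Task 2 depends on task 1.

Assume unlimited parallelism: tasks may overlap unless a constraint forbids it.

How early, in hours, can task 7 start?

Task 1 has no prerequisites, so it starts at hour 0 and finishes at hour 8.
After task 1 (finishes hour 8), task 3 can start at hour 8 and finishes at hour 11.
Task 2 waits on task 1 (finishes hour 8), so it starts at hour 8 and finishes at 8 + 7 = hour 15.
Task 4 cannot start until task 2 (finishes hour 15); task 1 (finishes hour 8, plus 2-hour gap → hour 10); task 3 (finishes hour 11). The controlling bound is hour 15, so task 4 finishes at 15 + 9 = hour 24.
For task 6: task 4 (finishes hour 24); task 2 (finishes hour 15); task 1 (finishes hour 8, plus 3-hour gap → hour 11). Taking the maximum gives a start of hour 24, and it finishes at 24 + 3 = hour 27.
Task 7 waits on task 6 (finishes hour 27), so the earliest it can start is hour 27.

27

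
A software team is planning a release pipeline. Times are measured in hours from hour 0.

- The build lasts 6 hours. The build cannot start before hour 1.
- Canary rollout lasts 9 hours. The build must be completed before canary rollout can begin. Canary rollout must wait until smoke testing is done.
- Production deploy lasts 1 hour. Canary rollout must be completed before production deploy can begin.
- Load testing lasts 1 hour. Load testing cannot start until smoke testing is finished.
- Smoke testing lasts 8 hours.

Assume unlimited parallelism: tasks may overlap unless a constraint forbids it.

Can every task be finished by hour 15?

No

Smoke testing has no prerequisites, so it starts at hour 0 and finishes at hour 8.
Load testing cannot begin until smoke testing (finishes hour 8). It runs from hour 8 to 8 + 1 = hour 9.
The build cannot begin until its own release at hour 1. It runs from hour 1 to 1 + 6 = hour 7.
For canary rollout: the build (finishes hour 7); smoke testing (finishes hour 8). Taking the maximum gives a start of hour 8, and it finishes at 8 + 9 = hour 17.
Production deploy waits on canary rollout (finishes hour 17), so it starts at hour 17 and finishes at 17 + 1 = hour 18.
The earliest everything can be done is hour 18, which is after the deadline of 15, so it is not possible.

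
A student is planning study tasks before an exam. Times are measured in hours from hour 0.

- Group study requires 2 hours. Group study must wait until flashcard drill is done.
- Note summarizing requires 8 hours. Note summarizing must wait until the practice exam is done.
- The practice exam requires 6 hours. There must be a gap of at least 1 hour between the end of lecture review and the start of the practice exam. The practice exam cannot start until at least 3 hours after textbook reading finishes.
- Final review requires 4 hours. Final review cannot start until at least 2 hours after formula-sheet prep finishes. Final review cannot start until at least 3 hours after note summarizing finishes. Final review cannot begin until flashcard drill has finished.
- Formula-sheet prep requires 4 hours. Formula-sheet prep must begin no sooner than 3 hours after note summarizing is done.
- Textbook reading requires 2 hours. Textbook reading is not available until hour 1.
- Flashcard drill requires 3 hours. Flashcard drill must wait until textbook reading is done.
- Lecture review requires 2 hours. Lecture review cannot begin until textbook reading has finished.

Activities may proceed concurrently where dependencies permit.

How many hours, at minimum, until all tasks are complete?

33

Textbook reading cannot begin until its own release at hour 1. It runs from hour 1 to 1 + 2 = hour 3.
Flashcard drill cannot begin until textbook reading (finishes hour 3). It runs from hour 3 to 3 + 3 = hour 6.
Group study cannot begin until flashcard drill (finishes hour 6). It runs from hour 6 to 6 + 2 = hour 8.
After textbook reading (finishes hour 3), lecture review can start at hour 3 and finishes at hour 5.
The practice exam cannot start until lecture review (finishes hour 5, plus 1-hour gap → hour 6); textbook reading (finishes hour 3, plus 3-hour gap → hour 6). The controlling bound is hour 6, so the practice exam finishes at 6 + 6 = hour 12.
Note summarizing waits on the practice exam (finishes hour 12), so it starts at hour 12 and finishes at 12 + 8 = hour 20.
Formula-sheet prep cannot begin until note summarizing (finishes hour 20, plus 3-hour gap → hour 23). It runs from hour 23 to 23 + 4 = hour 27.
Final review cannot start until formula-sheet prep (finishes hour 27, plus 2-hour gap → hour 29); note summarizing (finishes hour 20, plus 3-hour gap → hour 23); flashcard drill (finishes hour 6). The controlling bound is hour 29, so final review finishes at 29 + 4 = hour 33.
All tasks are finished once the last one completes. Finish times: Textbook reading at 3, Lecture review at 5, Flashcard drill at 6, The practice exam at 12, Group study at 8, Note summarizing at 20, Formula-sheet prep at 27, Final review at 33. The latest is hour 33.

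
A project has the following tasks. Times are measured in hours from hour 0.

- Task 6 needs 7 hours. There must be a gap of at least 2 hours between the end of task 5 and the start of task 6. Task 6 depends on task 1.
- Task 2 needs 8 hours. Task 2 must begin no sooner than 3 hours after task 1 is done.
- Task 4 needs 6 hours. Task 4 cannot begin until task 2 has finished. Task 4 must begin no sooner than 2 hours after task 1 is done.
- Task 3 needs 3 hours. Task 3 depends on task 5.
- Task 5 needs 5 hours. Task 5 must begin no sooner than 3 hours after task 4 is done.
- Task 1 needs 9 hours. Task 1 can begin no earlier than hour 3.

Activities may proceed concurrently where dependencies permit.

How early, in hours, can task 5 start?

32

Task 1 waits on its own release at hour 3, so it starts at hour 3 and finishes at 3 + 9 = hour 12.
After task 1 (finishes hour 12, plus 3-hour gap → hour 15), task 2 can start at hour 15 and finishes at hour 23.
Task 4 has to wait for task 2 (finishes hour 23); task 1 (finishes hour 12, plus 2-hour gap → hour 14). The latest of these is hour 23, so task 4 runs hour 23 to 23 + 6 = hour 29.
Task 5 waits on task 4 (finishes hour 29, plus 3-hour gap → hour 32), so the earliest it can start is hour 32.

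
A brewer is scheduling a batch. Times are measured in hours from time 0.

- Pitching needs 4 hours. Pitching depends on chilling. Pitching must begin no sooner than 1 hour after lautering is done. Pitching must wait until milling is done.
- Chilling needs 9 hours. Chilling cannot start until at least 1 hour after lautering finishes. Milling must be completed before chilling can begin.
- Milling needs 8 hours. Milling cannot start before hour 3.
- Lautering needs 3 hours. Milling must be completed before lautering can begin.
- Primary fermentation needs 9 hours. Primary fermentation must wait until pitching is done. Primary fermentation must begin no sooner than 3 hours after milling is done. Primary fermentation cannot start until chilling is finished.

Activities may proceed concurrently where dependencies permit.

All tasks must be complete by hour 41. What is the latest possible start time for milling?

Primary fermentation has no dependents, so it just needs to finish by hour 41. Starting by 41 − 9 = hour 32 achieves that.
Since primary fermentation (must start by hour 32) depends on it, pitching must finish by hour 32. Backing off its 4-hour duration gives a latest start of hour 28.
Chilling has several dependents: pitching (must start by hour 28); primary fermentation (must start by hour 32). The earliest of those limits is hour 28, so chilling must start by 28 − 9 = hour 19.
Lautering has several dependents: chilling (must start by hour 19, minus 1-hour gap → hour 18); pitching (must start by hour 28, minus 1-hour gap → hour 27). The earliest of those limits is hour 18, so lautering must start by 18 − 3 = hour 15.
For milling: lautering (must start by hour 15); chilling (must start by hour 19); pitching (must start by hour 28); primary fermentation (must start by hour 32, minus 3-hour gap → hour 29). The most restrictive is hour 15; with an 8-hour duration, milling must start by hour 7.

7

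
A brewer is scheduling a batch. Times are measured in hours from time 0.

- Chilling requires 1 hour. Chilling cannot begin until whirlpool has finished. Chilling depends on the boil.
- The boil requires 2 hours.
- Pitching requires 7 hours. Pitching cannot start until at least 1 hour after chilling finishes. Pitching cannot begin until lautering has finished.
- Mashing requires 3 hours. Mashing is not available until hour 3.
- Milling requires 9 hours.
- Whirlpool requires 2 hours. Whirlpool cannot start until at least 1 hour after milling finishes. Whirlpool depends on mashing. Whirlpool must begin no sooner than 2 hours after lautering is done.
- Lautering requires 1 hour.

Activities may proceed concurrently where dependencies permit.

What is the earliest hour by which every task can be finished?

The boil can start immediately at hour 0; it finishes at hour 2.
Lautering can start immediately at hour 0; it finishes at hour 1.
After its own release at hour 3, mashing can start at hour 3 and finishes at hour 6.
Milling has no prerequisites, so it starts at hour 0 and finishes at hour 9.
Whirlpool cannot start until milling (finishes hour 9, plus 1-hour gap → hour 10); mashing (finishes hour 6); lautering (finishes hour 1, plus 2-hour gap → hour 3). The controlling bound is hour 10, so whirlpool finishes at 10 + 2 = hour 12.
Chilling has to wait for whirlpool (finishes hour 12); the boil (finishes hour 2). The latest of these is hour 12, so chilling runs hour 12 to 12 + 1 = hour 13.
Pitching needs all of chilling (finishes hour 13, plus 1-hour gap → hour 14); lautering (finishes hour 1). That puts its earliest start at hour 14; it finishes at 14 + 7 = hour 21.
All tasks are finished once the last one completes. Finish times: Milling at 9, Mashing at 6, Lautering at 1, The boil at 2, Whirlpool at 12, Chilling at 13, Pitching at 21. The latest is hour 21.

21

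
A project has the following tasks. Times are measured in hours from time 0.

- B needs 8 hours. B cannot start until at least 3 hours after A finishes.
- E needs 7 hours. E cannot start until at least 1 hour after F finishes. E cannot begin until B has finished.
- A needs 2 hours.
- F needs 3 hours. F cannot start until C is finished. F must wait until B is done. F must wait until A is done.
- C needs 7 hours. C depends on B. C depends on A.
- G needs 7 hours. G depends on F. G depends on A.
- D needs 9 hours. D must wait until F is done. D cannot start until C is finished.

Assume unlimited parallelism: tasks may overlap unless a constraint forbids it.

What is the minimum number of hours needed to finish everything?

A has no prerequisites, so it starts at hour 0 and finishes at hour 2.
B waits on A (finishes hour 2, plus 3-hour gap → hour 5), so it starts at hour 5 and finishes at 5 + 8 = hour 13.
For C: B (finishes hour 13); A (finishes hour 2). Taking the maximum gives a start of hour 13, and it finishes at 13 + 7 = hour 20.
For F: C (finishes hour 20); B (finishes hour 13); A (finishes hour 2). Taking the maximum gives a start of hour 20, and it finishes at 20 + 3 = hour 23.
G needs all of F (finishes hour 23); A (finishes hour 2). That puts its earliest start at hour 23; it finishes at 23 + 7 = hour 30.
E needs all of F (finishes hour 23, plus 1-hour gap → hour 24); B (finishes hour 13). That puts its earliest start at hour 24; it finishes at 24 + 7 = hour 31.
For D: F (finishes hour 23); C (finishes hour 20). Taking the maximum gives a start of hour 23, and it finishes at 23 + 9 = hour 32.
All tasks are finished once the last one completes. Finish times: A at 2, B at 13, C at 20, D at 32, E at 31, F at 23, G at 30. The latest is hour 32.

32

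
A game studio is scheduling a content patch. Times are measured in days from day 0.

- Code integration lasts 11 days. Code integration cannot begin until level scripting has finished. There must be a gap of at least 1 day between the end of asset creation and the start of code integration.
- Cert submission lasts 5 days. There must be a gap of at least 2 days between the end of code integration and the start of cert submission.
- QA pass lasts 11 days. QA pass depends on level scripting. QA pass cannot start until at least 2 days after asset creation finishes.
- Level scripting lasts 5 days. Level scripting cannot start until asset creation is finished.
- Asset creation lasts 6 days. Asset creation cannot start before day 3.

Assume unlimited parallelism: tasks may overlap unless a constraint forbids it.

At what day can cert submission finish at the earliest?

After its own release at day 3, asset creation can start at day 3 and finishes at day 9.
Level scripting waits on asset creation (finishes day 9), so it starts at day 9 and finishes at 9 + 5 = day 14.
Code integration needs all of level scripting (finishes day 14); asset creation (finishes day 9, plus 1-day gap → day 10). That puts its earliest start at day 14; it finishes at 14 + 11 = day 25.
Cert submission waits on code integration (finishes day 25, plus 2-day gap → day 27), so it starts at day 27 and finishes at 27 + 5 = day 32.

32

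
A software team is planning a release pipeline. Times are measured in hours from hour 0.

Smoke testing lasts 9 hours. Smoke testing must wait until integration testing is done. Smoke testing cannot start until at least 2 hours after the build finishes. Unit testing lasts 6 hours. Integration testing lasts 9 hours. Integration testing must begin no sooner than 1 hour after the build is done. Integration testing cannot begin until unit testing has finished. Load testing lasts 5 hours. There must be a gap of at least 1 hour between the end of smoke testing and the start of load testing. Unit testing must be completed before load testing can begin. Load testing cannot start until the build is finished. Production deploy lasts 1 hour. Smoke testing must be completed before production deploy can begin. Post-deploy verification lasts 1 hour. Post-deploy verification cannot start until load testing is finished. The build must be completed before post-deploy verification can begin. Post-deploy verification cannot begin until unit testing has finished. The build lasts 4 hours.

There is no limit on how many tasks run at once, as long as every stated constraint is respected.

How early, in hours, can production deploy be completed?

Unit testing has no prerequisites, so it starts at hour 0 and finishes at hour 6.
The build can start immediately at hour 0; it finishes at hour 4.
Integration testing needs all of the build (finishes hour 4, plus 1-hour gap → hour 5); unit testing (finishes hour 6). That puts its earliest start at hour 6; it finishes at 6 + 9 = hour 15.
For smoke testing: integration testing (finishes hour 15); the build (finishes hour 4, plus 2-hour gap → hour 6). Taking the maximum gives a start of hour 15, and it finishes at 15 + 9 = hour 24.
Production deploy cannot begin until smoke testing (finishes hour 24). It runs from hour 24 to 24 + 1 = hour 25.

25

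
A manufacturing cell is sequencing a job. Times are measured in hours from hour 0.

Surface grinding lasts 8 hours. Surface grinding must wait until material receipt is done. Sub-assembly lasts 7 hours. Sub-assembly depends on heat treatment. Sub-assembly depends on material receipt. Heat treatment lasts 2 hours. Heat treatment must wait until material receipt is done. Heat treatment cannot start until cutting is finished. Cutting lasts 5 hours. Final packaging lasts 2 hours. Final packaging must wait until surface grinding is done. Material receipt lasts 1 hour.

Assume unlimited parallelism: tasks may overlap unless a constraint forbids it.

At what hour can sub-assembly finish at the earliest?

14

Cutting has no prerequisites, so it starts at hour 0 and finishes at hour 5.
Material receipt can start immediately at hour 0; it finishes at hour 1.
Heat treatment cannot start until material receipt (finishes hour 1); cutting (finishes hour 5). The controlling bound is hour 5, so heat treatment finishes at 5 + 2 = hour 7.
Sub-assembly has to wait for heat treatment (finishes hour 7); material receipt (finishes hour 1). The latest of these is hour 7, so sub-assembly runs hour 7 to 7 + 7 = hour 14.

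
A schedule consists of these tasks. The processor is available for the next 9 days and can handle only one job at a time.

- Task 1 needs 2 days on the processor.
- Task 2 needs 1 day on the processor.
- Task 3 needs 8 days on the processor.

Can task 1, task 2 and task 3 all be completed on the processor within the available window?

No

Running back to back, the jobs need 2 + 1 + 8 = 11 days on the processor.
Since 11 > 9, they cannot all fit.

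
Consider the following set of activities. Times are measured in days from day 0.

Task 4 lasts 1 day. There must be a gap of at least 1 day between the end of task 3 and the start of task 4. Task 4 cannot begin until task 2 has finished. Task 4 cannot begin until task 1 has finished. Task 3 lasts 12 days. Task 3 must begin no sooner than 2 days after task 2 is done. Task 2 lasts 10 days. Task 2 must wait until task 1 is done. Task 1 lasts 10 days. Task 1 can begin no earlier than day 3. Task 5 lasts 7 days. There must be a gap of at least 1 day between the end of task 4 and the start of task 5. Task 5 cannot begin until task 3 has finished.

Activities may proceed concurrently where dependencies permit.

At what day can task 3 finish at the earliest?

After its own release at day 3, task 1 can start at day 3 and finishes at day 13.
After task 1 (finishes day 13), task 2 can start at day 13 and finishes at day 23.
Task 3 waits on task 2 (finishes day 23, plus 2-day gap → day 25), so it starts at day 25 and finishes at 25 + 12 = day 37.

37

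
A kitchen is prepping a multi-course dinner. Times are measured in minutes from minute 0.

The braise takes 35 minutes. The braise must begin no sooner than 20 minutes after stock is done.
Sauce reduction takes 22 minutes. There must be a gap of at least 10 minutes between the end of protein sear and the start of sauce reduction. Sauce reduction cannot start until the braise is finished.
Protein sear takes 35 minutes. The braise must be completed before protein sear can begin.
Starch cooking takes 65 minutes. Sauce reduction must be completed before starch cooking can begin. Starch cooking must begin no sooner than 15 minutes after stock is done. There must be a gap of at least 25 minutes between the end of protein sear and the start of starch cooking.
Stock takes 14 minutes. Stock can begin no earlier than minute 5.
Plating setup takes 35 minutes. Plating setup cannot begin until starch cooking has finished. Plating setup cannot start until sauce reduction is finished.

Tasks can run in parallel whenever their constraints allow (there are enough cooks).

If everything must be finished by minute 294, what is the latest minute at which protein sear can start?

Plating setup has no dependents, so it just needs to finish by minute 294. Starting by 294 − 35 = minute 259 achieves that.
Starch cooking feeds into plating setup (must start by minute 259); so starch cooking must finish by minute 259 and therefore start by minute 194.
Sauce reduction feeds starch cooking (must start by minute 194); plating setup (must start by minute 259). Taking the minimum, sauce reduction must finish by minute 194 and start by 194 − 22 = minute 172.
Protein sear feeds sauce reduction (must start by minute 172, minus 10-minute gap → minute 162); starch cooking (must start by minute 194, minus 25-minute gap → minute 169). Taking the minimum, protein sear must finish by minute 162 and start by 162 − 35 = minute 127.

127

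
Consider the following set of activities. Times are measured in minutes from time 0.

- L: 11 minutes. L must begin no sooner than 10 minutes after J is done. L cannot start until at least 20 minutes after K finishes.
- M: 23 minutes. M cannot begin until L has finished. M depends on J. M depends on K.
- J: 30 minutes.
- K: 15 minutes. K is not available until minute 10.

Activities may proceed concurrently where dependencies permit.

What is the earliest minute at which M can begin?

K cannot begin until its own release at minute 10. It runs from minute 10 to 10 + 15 = minute 25.
J has no prerequisites, so it starts at minute 0 and finishes at minute 30.
L needs all of J (finishes minute 30, plus 10-minute gap → minute 40); K (finishes minute 25, plus 20-minute gap → minute 45). That puts its earliest start at minute 45; it finishes at 45 + 11 = minute 56.
M waits on L (finishes minute 56); J (finishes minute 30); K (finishes minute 25). The latest of these is minute 56, which is the earliest M can start.

56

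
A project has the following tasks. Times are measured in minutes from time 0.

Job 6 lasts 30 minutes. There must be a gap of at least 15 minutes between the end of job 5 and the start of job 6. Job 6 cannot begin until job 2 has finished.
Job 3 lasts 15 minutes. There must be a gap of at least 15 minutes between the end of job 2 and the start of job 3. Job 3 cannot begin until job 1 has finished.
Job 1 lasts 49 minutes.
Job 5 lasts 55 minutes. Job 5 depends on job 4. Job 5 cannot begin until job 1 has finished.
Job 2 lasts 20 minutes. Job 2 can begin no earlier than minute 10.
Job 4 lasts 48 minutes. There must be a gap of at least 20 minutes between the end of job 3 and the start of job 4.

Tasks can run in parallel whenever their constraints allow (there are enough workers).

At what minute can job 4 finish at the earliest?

132

Job 2 cannot begin until its own release at minute 10. It runs from minute 10 to 10 + 20 = minute 30.
Job 1 has no prerequisites, so it starts at minute 0 and finishes at minute 49.
Job 3 needs all of job 2 (finishes minute 30, plus 15-minute gap → minute 45); job 1 (finishes minute 49). That puts its earliest start at minute 49; it finishes at 49 + 15 = minute 64.
Job 4 cannot begin until job 3 (finishes minute 64, plus 20-minute gap → minute 84). It runs from minute 84 to 84 + 48 = minute 132.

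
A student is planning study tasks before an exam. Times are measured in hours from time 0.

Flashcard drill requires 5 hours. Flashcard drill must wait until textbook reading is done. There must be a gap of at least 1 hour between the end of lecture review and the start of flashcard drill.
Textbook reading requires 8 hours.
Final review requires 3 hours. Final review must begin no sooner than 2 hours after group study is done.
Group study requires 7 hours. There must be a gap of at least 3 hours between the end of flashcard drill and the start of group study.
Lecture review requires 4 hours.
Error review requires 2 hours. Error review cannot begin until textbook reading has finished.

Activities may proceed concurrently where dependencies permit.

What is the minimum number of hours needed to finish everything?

Lecture review can start immediately at hour 0; it finishes at hour 4.
Textbook reading has no prerequisites, so it starts at hour 0 and finishes at hour 8.
Error review cannot begin until textbook reading (finishes hour 8). It runs from hour 8 to 8 + 2 = hour 10.
For flashcard drill: textbook reading (finishes hour 8); lecture review (finishes hour 4, plus 1-hour gap → hour 5). Taking the maximum gives a start of hour 8, and it finishes at 8 + 5 = hour 13.
Group study cannot begin until flashcard drill (finishes hour 13, plus 3-hour gap → hour 16). It runs from hour 16 to 16 + 7 = hour 23.
Final review cannot begin until group study (finishes hour 23, plus 2-hour gap → hour 25). It runs from hour 25 to 25 + 3 = hour 28.
All tasks are finished once the last one completes. Finish times: Textbook reading at 8, Lecture review at 4, Flashcard drill at 13, Error review at 10, Group study at 23, Final review at 28. The latest is hour 28.

28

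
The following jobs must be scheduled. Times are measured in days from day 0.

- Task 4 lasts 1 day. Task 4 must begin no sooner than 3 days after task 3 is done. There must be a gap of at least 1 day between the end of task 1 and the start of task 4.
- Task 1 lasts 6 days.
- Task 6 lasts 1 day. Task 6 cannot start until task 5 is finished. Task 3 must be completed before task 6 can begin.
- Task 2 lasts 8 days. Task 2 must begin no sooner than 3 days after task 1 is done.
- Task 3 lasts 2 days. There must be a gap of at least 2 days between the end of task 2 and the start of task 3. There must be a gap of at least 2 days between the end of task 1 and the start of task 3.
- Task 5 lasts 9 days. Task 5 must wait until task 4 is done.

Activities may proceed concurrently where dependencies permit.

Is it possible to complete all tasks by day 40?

Yes

Task 1 can start immediately at day 0; it finishes at day 6.
Task 2 waits on task 1 (finishes day 6, plus 3-day gap → day 9), so it starts at day 9 and finishes at 9 + 8 = day 17.
For task 3: task 2 (finishes day 17, plus 2-day gap → day 19); task 1 (finishes day 6, plus 2-day gap → day 8). Taking the maximum gives a start of day 19, and it finishes at 19 + 2 = day 21.
Task 4 has to wait for task 3 (finishes day 21, plus 3-day gap → day 24); task 1 (finishes day 6, plus 1-day gap → day 7). The latest of these is day 24, so task 4 runs day 24 to 24 + 1 = day 25.
Task 5 cannot begin until task 4 (finishes day 25). It runs from day 25 to 25 + 9 = day 34.
Task 6 has to wait for task 5 (finishes day 34); task 3 (finishes day 21). The latest of these is day 34, so task 6 runs day 34 to 34 + 1 = day 35.
Every task is finished by day 35, which is no later than the deadline of 40, so the schedule is feasible.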